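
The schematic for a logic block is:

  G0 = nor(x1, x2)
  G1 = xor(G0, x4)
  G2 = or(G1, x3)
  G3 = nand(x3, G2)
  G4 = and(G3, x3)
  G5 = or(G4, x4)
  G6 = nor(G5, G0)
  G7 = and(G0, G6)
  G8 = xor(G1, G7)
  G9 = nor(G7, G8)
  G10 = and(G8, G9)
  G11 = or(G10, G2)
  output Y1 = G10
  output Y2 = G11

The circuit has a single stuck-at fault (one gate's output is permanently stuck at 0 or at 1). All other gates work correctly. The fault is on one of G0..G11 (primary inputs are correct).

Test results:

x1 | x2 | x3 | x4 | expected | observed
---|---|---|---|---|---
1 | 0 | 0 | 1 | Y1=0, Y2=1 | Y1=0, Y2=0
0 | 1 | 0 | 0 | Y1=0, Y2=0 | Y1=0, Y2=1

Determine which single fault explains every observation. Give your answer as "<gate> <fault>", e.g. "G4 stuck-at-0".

Fault-free values for test 1 (x1=1, x2=0, x3=0, x4=1): G0=0, G1=1, G2=1, G3=1, G4=0, G5=1, G6=0, G7=0, G8=1, G9=0, G10=0, G11=1, giving Y1=0, Y2=1. Observed Y1=0, Y2=0.
Test 1: faults giving observed Y1=0, Y2=0 are {G0 stuck-at-1, G1 stuck-at-0, G2 stuck-at-0, G11 stuck-at-0}.
Test 2 (x1=0, x2=1, x3=0, x4=0): fault-free G0=0, G1=0, G2=0, G3=1, G4=0, G5=0, G6=1, G7=0, G8=0, G9=1, G10=0, G11=0 → Y1=0, Y2=0; observed Y1=0, Y2=1. Eliminates G1 stuck-at-0, G2 stuck-at-0, G11 stuck-at-0.
Only G0 stuck-at-1 is consistent with every test.

G0 stuck-at-1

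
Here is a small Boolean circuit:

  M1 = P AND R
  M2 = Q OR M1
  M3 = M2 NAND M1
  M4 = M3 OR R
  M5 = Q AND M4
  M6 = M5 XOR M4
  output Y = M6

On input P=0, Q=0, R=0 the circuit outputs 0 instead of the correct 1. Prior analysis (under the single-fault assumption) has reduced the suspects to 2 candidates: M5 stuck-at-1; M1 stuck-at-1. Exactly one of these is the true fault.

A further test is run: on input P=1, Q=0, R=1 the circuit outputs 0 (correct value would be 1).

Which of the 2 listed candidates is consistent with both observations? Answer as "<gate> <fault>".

Evaluate each candidate on input P=1, Q=0, R=1:
  M5 stuck-at-1: M1=1, M2=1, M3=0, M4=1, M5=1 [stuck-at-1], M6=0 → 0 — matches
  M1 stuck-at-1: M1=1 [stuck-at-1], M2=1, M3=0, M4=1, M5=0, M6=1 → 1 — eliminated
Only M5 stuck-at-1 reproduces the observed 0.

M5 stuck-at-1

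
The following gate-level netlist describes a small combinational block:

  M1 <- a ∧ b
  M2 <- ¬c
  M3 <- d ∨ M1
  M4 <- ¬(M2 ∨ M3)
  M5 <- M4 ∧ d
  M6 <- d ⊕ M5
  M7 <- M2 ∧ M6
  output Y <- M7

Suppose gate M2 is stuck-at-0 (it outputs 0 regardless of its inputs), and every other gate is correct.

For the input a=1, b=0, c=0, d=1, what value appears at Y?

Propagate with M2 forced: M1=0, M2=0 [stuck-at-0], M3=1, M4=0, M5=0, M6=1, M7=0.
So Y = 0. (Without the fault it would be 1.)

0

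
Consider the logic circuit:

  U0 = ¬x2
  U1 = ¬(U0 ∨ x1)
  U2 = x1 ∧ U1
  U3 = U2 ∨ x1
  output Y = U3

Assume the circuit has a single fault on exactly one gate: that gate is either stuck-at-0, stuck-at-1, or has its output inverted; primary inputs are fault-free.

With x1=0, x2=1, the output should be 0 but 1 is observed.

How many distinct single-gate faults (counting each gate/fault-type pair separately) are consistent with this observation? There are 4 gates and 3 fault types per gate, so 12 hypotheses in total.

Fault-free: U0=0, U1=1, U2=0, U3=0 → 0. Observed 1.
  U0 stuck-at-0: output 0 ✗
  U0 stuck-at-1: output 0 ✗
  U0 inverted output: output 0 ✗
  U1 stuck-at-0: output 0 ✗
  U1 stuck-at-1: output 0 ✗
  U1 inverted output: output 0 ✗
  U2 stuck-at-0: output 0 ✗
  U2 stuck-at-1: output 1 ✓
  U2 inverted output: output 1 ✓
  U3 stuck-at-0: output 0 ✗
  U3 stuck-at-1: output 1 ✓
  U3 inverted output: output 1 ✓
Consistent faults: {U2 stuck-at-1, U2 inverted output, U3 stuck-at-1, U3 inverted output} — 4 in all.

4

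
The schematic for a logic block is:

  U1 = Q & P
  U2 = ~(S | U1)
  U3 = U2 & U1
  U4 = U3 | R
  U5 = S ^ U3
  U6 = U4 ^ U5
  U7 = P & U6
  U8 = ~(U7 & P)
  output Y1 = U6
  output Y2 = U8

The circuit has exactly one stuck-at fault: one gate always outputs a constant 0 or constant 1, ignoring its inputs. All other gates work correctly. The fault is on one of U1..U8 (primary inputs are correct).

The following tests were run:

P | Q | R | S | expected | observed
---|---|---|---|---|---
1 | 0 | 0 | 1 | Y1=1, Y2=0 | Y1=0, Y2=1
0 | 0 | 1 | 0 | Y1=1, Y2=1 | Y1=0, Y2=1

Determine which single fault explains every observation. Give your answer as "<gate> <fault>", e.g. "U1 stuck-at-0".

Fault-free values for test 1 (P=1, Q=0, R=0, S=1): U1=0, U2=0, U3=0, U4=0, U5=1, U6=1, U7=1, U8=0, giving Y1=1, Y2=0. Observed Y1=0, Y2=1.
Test 1: faults giving observed Y1=0, Y2=1 are {U4 stuck-at-1, U5 stuck-at-0, U6 stuck-at-0}.
Test 2 (P=0, Q=0, R=1, S=0): fault-free U1=0, U2=1, U3=0, U4=1, U5=0, U6=1, U7=0, U8=1 → Y1=1, Y2=1; observed Y1=0, Y2=1. Eliminates U4 stuck-at-1, U5 stuck-at-0.
Only U6 stuck-at-0 is consistent with every test.

U6 stuck-at-0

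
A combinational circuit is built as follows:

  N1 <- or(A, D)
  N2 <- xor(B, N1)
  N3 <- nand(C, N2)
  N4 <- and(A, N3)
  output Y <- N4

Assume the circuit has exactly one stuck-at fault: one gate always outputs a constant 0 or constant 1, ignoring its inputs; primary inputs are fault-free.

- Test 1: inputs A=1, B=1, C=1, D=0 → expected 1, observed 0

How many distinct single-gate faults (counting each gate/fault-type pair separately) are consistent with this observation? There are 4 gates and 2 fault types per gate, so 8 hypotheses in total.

Fault-free: N1=1, N2=0, N3=1, N4=1 → 1. Observed 0.
  N1 stuck-at-0: output 0 ✓
  N1 stuck-at-1: output 1 ✗
  N2 stuck-at-0: output 1 ✗
  N2 stuck-at-1: output 0 ✓
  N3 stuck-at-0: output 0 ✓
  N3 stuck-at-1: output 1 ✗
  N4 stuck-at-0: output 0 ✓
  N4 stuck-at-1: output 1 ✗
Consistent faults: {N1 stuck-at-0, N2 stuck-at-1, N3 stuck-at-0, N4 stuck-at-0} — 4 in all.

4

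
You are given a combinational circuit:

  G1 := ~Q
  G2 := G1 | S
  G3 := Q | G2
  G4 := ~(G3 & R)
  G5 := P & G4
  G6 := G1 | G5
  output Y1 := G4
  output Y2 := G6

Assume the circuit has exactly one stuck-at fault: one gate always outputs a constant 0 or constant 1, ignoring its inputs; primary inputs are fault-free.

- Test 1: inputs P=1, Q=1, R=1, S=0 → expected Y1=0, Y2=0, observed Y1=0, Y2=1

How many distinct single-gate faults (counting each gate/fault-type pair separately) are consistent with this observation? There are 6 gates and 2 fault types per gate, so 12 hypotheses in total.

3

Fault-free: G1=0, G2=0, G3=1, G4=0, G5=0, G6=0 → Y1=0, Y2=0. Observed Y1=0, Y2=1.
  G1 stuck-at-0: output Y1=0, Y2=0 ✗
  G1 stuck-at-1: output Y1=0, Y2=1 ✓
  G2 stuck-at-0: output Y1=0, Y2=0 ✗
  G2 stuck-at-1: output Y1=0, Y2=0 ✗
  G3 stuck-at-0: output Y1=1, Y2=1 ✗
  G3 stuck-at-1: output Y1=0, Y2=0 ✗
  G4 stuck-at-0: output Y1=0, Y2=0 ✗
  G4 stuck-at-1: output Y1=1, Y2=1 ✗
  G5 stuck-at-0: output Y1=0, Y2=0 ✗
  G5 stuck-at-1: output Y1=0, Y2=1 ✓
  G6 stuck-at-0: output Y1=0, Y2=0 ✗
  G6 stuck-at-1: output Y1=0, Y2=1 ✓
Consistent faults: {G1 stuck-at-1, G5 stuck-at-1, G6 stuck-at-1} — 3 in all.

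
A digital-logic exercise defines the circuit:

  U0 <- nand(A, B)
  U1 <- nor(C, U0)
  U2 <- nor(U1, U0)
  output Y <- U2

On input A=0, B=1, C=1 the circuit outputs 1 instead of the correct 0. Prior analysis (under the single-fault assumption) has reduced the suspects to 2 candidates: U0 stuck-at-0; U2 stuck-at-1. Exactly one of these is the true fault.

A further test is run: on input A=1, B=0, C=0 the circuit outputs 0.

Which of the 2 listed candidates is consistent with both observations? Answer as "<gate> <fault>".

Evaluate each candidate on input A=1, B=0, C=0:
  U0 stuck-at-0: U0=0 [stuck-at-0], U1=1, U2=0 → 0 — matches
  U2 stuck-at-1: U0=1, U1=0, U2=1 [stuck-at-1] → 1 — eliminated
Only U0 stuck-at-0 reproduces the observed 0.

U0 stuck-at-0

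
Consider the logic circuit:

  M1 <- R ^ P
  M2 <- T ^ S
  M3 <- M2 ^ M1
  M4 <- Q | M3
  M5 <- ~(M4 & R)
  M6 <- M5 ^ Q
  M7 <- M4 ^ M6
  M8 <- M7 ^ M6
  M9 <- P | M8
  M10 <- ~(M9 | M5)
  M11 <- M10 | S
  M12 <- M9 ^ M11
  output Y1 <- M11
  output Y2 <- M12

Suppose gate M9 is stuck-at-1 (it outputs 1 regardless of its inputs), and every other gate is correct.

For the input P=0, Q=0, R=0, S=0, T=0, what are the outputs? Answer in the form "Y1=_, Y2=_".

Y1=0, Y2=1

Propagate with M9 forced: M1=0, M2=0, M3=0, M4=0, M5=1, M6=1, M7=1, M8=0, M9=1 [stuck-at-1], M10=0, M11=0, M12=1.
So the outputs are Y1=0, Y2=1. (Without the fault they would be Y1=0, Y2=0.)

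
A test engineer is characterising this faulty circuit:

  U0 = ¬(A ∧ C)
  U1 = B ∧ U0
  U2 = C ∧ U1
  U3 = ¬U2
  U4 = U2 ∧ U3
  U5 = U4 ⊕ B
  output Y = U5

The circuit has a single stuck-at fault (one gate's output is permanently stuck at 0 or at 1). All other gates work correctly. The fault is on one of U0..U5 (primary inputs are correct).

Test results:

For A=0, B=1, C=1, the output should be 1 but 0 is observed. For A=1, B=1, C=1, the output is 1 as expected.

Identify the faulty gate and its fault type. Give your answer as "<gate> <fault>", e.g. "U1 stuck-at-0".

Fault-free values for test 1 (A=0, B=1, C=1): U0=1, U1=1, U2=1, U3=0, U4=0, U5=1, giving Y=1. Observed 0.
Test 1: faults giving observed 0 are {U3 stuck-at-1, U4 stuck-at-1, U5 stuck-at-0}.
Test 2 (A=1, B=1, C=1): fault-free U0=0, U1=0, U2=0, U3=1, U4=0, U5=1 → 1; observed 1. Eliminates U4 stuck-at-1, U5 stuck-at-0.
Only U3 stuck-at-1 is consistent with every test.

U3 stuck-at-1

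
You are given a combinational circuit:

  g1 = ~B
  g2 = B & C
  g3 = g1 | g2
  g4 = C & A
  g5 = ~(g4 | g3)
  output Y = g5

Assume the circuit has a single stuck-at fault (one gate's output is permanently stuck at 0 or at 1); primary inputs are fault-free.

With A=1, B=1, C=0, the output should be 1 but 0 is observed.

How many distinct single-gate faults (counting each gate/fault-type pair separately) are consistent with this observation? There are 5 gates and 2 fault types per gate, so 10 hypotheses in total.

5

Fault-free: g1=0, g2=0, g3=0, g4=0, g5=1 → 1. Observed 0.
  g1 stuck-at-0: output 1 ✗
  g1 stuck-at-1: output 0 ✓
  g2 stuck-at-0: output 1 ✗
  g2 stuck-at-1: output 0 ✓
  g3 stuck-at-0: output 1 ✗
  g3 stuck-at-1: output 0 ✓
  g4 stuck-at-0: output 1 ✗
  g4 stuck-at-1: output 0 ✓
  g5 stuck-at-0: output 0 ✓
  g5 stuck-at-1: output 1 ✗
Consistent faults: {g1 stuck-at-1, g2 stuck-at-1, g3 stuck-at-1, g4 stuck-at-1, g5 stuck-at-0} — 5 in all.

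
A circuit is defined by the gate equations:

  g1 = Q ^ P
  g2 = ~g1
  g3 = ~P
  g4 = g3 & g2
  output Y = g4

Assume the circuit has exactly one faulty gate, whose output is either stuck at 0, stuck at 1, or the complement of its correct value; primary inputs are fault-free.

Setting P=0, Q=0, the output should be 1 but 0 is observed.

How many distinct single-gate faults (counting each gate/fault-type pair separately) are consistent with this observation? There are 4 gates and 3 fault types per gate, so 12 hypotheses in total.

Fault-free: g1=0, g2=1, g3=1, g4=1 → 1. Observed 0.
  g1 stuck-at-0: output 1 ✗
  g1 stuck-at-1: output 0 ✓
  g1 inverted output: output 0 ✓
  g2 stuck-at-0: output 0 ✓
  g2 stuck-at-1: output 1 ✗
  g2 inverted output: output 0 ✓
  g3 stuck-at-0: output 0 ✓
  g3 stuck-at-1: output 1 ✗
  g3 inverted output: output 0 ✓
  g4 stuck-at-0: output 0 ✓
  g4 stuck-at-1: output 1 ✗
  g4 inverted output: output 0 ✓
Consistent faults: {g1 stuck-at-1, g1 inverted output, g2 stuck-at-0, g2 inverted output, g3 stuck-at-0, g3 inverted output, g4 stuck-at-0, g4 inverted output} — 8 in all.

8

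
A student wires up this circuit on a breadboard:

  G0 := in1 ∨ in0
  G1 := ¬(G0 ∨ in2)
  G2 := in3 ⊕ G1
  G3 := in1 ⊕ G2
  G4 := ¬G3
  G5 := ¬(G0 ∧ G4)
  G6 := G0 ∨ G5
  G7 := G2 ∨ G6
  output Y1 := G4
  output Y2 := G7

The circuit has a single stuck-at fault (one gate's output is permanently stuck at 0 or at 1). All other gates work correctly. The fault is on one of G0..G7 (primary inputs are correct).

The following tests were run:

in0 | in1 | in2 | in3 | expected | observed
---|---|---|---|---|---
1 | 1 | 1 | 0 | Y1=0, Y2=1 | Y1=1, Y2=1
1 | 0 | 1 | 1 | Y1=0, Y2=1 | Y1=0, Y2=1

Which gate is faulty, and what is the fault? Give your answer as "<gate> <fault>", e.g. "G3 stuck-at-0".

G2 stuck-at-1

Fault-free values for test 1 (in0=1, in1=1, in2=1, in3=0): G0=1, G1=0, G2=0, G3=1, G4=0, G5=1, G6=1, G7=1, giving Y1=0, Y2=1. Observed Y1=1, Y2=1.
Test 1: faults giving observed Y1=1, Y2=1 are {G1 stuck-at-1, G2 stuck-at-1, G3 stuck-at-0, G4 stuck-at-1}.
Test 2 (in0=1, in1=0, in2=1, in3=1): fault-free G0=1, G1=0, G2=1, G3=1, G4=0, G5=1, G6=1, G7=1 → Y1=0, Y2=1; observed Y1=0, Y2=1. Eliminates G1 stuck-at-1, G3 stuck-at-0, G4 stuck-at-1.
Only G2 stuck-at-1 is consistent with every test.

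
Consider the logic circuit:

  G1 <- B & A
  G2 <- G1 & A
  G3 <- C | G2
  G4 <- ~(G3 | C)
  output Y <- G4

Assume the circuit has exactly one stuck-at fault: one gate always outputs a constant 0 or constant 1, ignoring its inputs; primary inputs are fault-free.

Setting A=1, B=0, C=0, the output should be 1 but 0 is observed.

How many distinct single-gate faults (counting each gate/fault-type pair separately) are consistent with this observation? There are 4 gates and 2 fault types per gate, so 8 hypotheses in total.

Fault-free: G1=0, G2=0, G3=0, G4=1 → 1. Observed 0.
  G1 stuck-at-0: output 1 ✗
  G1 stuck-at-1: output 0 ✓
  G2 stuck-at-0: output 1 ✗
  G2 stuck-at-1: output 0 ✓
  G3 stuck-at-0: output 1 ✗
  G3 stuck-at-1: output 0 ✓
  G4 stuck-at-0: output 0 ✓
  G4 stuck-at-1: output 1 ✗
Consistent faults: {G1 stuck-at-1, G2 stuck-at-1, G3 stuck-at-1, G4 stuck-at-0} — 4 in all.

4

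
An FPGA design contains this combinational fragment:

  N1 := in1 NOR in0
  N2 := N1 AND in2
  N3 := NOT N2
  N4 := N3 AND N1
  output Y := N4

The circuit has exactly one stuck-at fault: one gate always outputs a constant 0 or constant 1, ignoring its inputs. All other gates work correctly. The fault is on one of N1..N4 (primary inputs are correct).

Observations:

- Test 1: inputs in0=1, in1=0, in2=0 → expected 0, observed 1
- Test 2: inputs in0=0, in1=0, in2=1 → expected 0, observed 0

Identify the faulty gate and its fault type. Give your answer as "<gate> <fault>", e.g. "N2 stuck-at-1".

Fault-free values for test 1 (in0=1, in1=0, in2=0): N1=0, N2=0, N3=1, N4=0, giving Y=0. Observed 1.
Test 1: faults giving observed 1 are {N1 stuck-at-1, N4 stuck-at-1}.
Test 2 (in0=0, in1=0, in2=1): fault-free N1=1, N2=1, N3=0, N4=0 → 0; observed 0. Eliminates N4 stuck-at-1.
Only N1 stuck-at-1 is consistent with every test.

N1 stuck-at-1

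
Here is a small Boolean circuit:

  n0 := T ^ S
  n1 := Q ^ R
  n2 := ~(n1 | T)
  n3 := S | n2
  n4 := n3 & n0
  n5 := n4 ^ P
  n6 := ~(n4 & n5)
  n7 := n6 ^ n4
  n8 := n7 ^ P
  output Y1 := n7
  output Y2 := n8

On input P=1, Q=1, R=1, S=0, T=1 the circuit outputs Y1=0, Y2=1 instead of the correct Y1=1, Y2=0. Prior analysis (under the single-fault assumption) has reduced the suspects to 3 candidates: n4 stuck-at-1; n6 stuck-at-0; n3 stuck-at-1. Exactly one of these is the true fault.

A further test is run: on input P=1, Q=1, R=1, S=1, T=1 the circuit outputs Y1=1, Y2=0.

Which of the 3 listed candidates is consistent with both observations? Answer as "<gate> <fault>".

Evaluate each candidate on input P=1, Q=1, R=1, S=1, T=1:
  n4 stuck-at-1: n0=0, n1=0, n2=0, n3=1, n4=1 [stuck-at-1], n5=0, n6=1, n7=0, n8=1 → Y1=0, Y2=1 — eliminated
  n6 stuck-at-0: n0=0, n1=0, n2=0, n3=1, n4=0, n5=1, n6=0 [stuck-at-0], n7=0, n8=1 → Y1=0, Y2=1 — eliminated
  n3 stuck-at-1: n0=0, n1=0, n2=0, n3=1 [stuck-at-1], n4=0, n5=1, n6=1, n7=1, n8=0 → Y1=1, Y2=0 — matches
Only n3 stuck-at-1 reproduces the observed Y1=1, Y2=0.

n3 stuck-at-1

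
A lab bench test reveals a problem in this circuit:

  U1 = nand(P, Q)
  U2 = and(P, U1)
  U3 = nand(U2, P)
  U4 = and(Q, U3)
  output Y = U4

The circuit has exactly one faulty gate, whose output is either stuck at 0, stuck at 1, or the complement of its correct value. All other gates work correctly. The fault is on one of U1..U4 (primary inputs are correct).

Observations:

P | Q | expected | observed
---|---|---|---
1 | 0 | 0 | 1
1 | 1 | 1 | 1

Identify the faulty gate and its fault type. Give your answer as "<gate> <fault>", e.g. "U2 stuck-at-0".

U4 stuck-at-1

Fault-free values for test 1 (P=1, Q=0): U1=1, U2=1, U3=0, U4=0, giving Y=0. Observed 1.
Test 1: faults giving observed 1 are {U4 stuck-at-1, U4 inverted output}.
Test 2 (P=1, Q=1): fault-free U1=0, U2=0, U3=1, U4=1 → 1; observed 1. Eliminates U4 inverted output.
Only U4 stuck-at-1 is consistent with every test.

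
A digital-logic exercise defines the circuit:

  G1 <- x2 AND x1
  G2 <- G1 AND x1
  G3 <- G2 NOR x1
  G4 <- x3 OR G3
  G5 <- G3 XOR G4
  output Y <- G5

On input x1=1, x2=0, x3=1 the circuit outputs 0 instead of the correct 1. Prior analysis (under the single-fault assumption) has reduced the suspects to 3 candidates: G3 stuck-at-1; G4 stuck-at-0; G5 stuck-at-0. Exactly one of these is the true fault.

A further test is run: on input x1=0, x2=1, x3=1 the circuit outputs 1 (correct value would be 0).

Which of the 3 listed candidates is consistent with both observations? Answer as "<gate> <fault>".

G4 stuck-at-0

Evaluate each candidate on input x1=0, x2=1, x3=1:
  G3 stuck-at-1: G1=0, G2=0, G3=1 [stuck-at-1], G4=1, G5=0 → 0 — eliminated
  G4 stuck-at-0: G1=0, G2=0, G3=1, G4=0 [stuck-at-0], G5=1 → 1 — matches
  G5 stuck-at-0: G1=0, G2=0, G3=1, G4=1, G5=0 [stuck-at-0] → 0 — eliminated
Only G4 stuck-at-0 reproduces the observed 1.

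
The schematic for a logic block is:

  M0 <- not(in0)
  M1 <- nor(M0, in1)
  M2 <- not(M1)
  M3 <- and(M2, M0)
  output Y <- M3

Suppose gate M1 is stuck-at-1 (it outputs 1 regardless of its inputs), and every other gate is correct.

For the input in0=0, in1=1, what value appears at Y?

Propagate with M1 forced: M0=1, M1=1 [stuck-at-1], M2=0, M3=0.
So Y = 0. (Without the fault it would be 1.)

0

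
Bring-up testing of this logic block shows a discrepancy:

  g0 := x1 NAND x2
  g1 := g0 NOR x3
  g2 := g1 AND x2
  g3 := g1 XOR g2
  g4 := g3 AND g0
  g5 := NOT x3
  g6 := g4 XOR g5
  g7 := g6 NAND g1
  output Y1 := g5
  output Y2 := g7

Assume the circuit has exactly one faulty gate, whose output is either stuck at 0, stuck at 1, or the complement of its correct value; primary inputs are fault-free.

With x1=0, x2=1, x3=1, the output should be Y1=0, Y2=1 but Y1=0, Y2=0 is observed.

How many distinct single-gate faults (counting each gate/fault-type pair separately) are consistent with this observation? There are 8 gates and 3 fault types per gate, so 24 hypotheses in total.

2

Fault-free: g0=1, g1=0, g2=0, g3=0, g4=0, g5=0, g6=0, g7=1 → Y1=0, Y2=1. Observed Y1=0, Y2=0.
  g0: none of the 3 fault types match ✗
  g1: none of the 3 fault types match ✗
  g2: none of the 3 fault types match ✗
  g3: none of the 3 fault types match ✗
  g4: none of the 3 fault types match ✗
  g5: none of the 3 fault types match ✗
  g6: none of the 3 fault types match ✗
  g7: stuck-at-0, inverted output ✓; others ✗
Consistent faults: {g7 stuck-at-0, g7 inverted output} — 2 in all.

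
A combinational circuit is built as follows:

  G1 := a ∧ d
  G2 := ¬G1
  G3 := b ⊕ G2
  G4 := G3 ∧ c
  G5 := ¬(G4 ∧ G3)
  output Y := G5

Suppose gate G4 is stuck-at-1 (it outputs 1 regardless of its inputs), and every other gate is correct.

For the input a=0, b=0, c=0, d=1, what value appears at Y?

0

Propagate with G4 forced: G1=0, G2=1, G3=1, G4=1 [stuck-at-1], G5=0.
So Y = 0. (Without the fault it would be 1.)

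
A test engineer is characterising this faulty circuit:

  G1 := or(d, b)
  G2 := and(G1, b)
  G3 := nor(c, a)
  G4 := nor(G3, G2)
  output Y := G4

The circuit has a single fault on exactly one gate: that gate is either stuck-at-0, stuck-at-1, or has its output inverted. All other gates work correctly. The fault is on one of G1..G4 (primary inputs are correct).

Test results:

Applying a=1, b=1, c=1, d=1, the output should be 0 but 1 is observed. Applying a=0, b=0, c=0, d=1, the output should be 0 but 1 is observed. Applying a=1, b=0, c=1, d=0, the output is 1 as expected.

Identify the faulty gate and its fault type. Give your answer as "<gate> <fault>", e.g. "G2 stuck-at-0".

G4 stuck-at-1

Fault-free values for test 1 (a=1, b=1, c=1, d=1): G1=1, G2=1, G3=0, G4=0, giving Y=0. Observed 1.
Test 1: faults giving observed 1 are {G1 stuck-at-0, G1 inverted output, G2 stuck-at-0, G2 inverted output, G4 stuck-at-1, G4 inverted output}.
Test 2 (a=0, b=0, c=0, d=1): fault-free G1=1, G2=0, G3=1, G4=0 → 0; observed 1. Eliminates G1 stuck-at-0, G1 inverted output, G2 stuck-at-0, G2 inverted output.
Test 3 (a=1, b=0, c=1, d=0): fault-free G1=0, G2=0, G3=0, G4=1 → 1; observed 1. Eliminates G4 inverted output.
Only G4 stuck-at-1 is consistent with every test.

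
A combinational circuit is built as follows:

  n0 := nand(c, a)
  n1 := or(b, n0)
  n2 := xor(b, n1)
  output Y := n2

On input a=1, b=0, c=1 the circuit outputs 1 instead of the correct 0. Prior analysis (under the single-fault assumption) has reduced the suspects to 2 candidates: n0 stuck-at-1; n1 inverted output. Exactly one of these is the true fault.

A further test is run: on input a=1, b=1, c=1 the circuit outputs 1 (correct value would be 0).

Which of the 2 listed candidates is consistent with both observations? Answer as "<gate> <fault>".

n1 inverted output

Evaluate each candidate on input a=1, b=1, c=1:
  n0 stuck-at-1: n0=1 [stuck-at-1], n1=1, n2=0 → 0 — eliminated
  n1 inverted output: n0=0, n1=0 [inverted output], n2=1 → 1 — matches
Only n1 inverted output reproduces the observed 1.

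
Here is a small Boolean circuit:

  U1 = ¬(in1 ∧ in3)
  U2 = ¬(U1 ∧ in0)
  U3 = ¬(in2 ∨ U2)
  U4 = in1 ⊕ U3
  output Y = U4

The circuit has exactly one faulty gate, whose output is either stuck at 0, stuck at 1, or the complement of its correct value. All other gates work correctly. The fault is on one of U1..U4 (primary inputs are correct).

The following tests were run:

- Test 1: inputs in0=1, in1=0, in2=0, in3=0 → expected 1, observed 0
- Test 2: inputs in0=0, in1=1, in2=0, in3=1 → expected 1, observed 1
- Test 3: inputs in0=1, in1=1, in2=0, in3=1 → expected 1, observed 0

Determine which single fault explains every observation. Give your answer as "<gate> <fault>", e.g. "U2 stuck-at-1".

Fault-free values for test 1 (in0=1, in1=0, in2=0, in3=0): U1=1, U2=0, U3=1, U4=1, giving Y=1. Observed 0.
Test 1: faults giving observed 0 are {U1 stuck-at-0, U1 inverted output, U2 stuck-at-1, U2 inverted output, U3 stuck-at-0, U3 inverted output, U4 stuck-at-0, U4 inverted output}.
Test 2 (in0=0, in1=1, in2=0, in3=1): fault-free U1=0, U2=1, U3=0, U4=1 → 1; observed 1. Eliminates U2 inverted output, U3 inverted output, U4 stuck-at-0, U4 inverted output.
Test 3 (in0=1, in1=1, in2=0, in3=1): fault-free U1=0, U2=1, U3=0, U4=1 → 1; observed 0. Eliminates U1 stuck-at-0, U2 stuck-at-1, U3 stuck-at-0.
Only U1 inverted output is consistent with every test.

U1 inverted output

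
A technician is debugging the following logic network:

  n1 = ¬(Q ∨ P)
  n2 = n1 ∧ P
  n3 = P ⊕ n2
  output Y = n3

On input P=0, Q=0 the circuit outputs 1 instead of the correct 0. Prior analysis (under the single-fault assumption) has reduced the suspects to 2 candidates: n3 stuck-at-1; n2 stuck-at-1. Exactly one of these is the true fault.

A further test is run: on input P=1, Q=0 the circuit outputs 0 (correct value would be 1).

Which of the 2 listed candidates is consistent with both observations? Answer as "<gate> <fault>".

Evaluate each candidate on input P=1, Q=0:
  n3 stuck-at-1: n1=0, n2=0, n3=1 [stuck-at-1] → 1 — eliminated
  n2 stuck-at-1: n1=0, n2=1 [stuck-at-1], n3=0 → 0 — matches
Only n2 stuck-at-1 reproduces the observed 0.

n2 stuck-at-1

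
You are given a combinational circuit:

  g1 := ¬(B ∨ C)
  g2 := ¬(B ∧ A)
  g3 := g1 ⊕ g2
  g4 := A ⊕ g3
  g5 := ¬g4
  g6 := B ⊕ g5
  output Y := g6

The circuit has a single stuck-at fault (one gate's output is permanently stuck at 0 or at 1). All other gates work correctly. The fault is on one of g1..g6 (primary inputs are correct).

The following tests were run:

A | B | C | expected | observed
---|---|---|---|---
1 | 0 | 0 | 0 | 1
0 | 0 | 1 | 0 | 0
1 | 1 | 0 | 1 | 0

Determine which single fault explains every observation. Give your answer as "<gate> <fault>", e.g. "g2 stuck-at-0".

g3 stuck-at-1

Fault-free values for test 1 (A=1, B=0, C=0): g1=1, g2=1, g3=0, g4=1, g5=0, g6=0, giving Y=0. Observed 1.
Test 1: faults giving observed 1 are {g1 stuck-at-0, g2 stuck-at-0, g3 stuck-at-1, g4 stuck-at-0, g5 stuck-at-1, g6 stuck-at-1}.
Test 2 (A=0, B=0, C=1): fault-free g1=0, g2=1, g3=1, g4=1, g5=0, g6=0 → 0; observed 0. Eliminates g2 stuck-at-0, g4 stuck-at-0, g5 stuck-at-1, g6 stuck-at-1.
Test 3 (A=1, B=1, C=0): fault-free g1=0, g2=0, g3=0, g4=1, g5=0, g6=1 → 1; observed 0. Eliminates g1 stuck-at-0.
Only g3 stuck-at-1 is consistent with every test.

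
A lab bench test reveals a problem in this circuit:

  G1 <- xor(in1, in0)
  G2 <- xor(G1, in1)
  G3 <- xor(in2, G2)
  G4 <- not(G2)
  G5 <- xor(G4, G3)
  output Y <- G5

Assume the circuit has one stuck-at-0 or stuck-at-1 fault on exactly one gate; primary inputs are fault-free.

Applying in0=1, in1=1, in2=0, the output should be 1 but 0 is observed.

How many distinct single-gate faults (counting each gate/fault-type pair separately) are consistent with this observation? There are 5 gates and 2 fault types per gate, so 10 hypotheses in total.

Fault-free: G1=0, G2=1, G3=1, G4=0, G5=1 → 1. Observed 0.
  G1 stuck-at-0: output 1 ✗
  G1 stuck-at-1: output 1 ✗
  G2 stuck-at-0: output 1 ✗
  G2 stuck-at-1: output 1 ✗
  G3 stuck-at-0: output 0 ✓
  G3 stuck-at-1: output 1 ✗
  G4 stuck-at-0: output 1 ✗
  G4 stuck-at-1: output 0 ✓
  G5 stuck-at-0: output 0 ✓
  G5 stuck-at-1: output 1 ✗
Consistent faults: {G3 stuck-at-0, G4 stuck-at-1, G5 stuck-at-0} — 3 in all.

3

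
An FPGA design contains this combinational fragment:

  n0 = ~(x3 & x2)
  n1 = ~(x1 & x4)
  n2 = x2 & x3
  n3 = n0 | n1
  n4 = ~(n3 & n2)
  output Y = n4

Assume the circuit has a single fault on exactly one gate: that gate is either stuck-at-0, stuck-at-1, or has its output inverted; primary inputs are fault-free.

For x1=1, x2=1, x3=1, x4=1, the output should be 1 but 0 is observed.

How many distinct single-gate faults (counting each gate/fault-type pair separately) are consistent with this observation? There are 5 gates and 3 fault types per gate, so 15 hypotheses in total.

Fault-free: n0=0, n1=0, n2=1, n3=0, n4=1 → 1. Observed 0.
  n0: stuck-at-1, inverted output ✓; others ✗
  n1: stuck-at-1, inverted output ✓; others ✗
  n2: none of the 3 fault types match ✗
  n3: stuck-at-1, inverted output ✓; others ✗
  n4: stuck-at-0, inverted output ✓; others ✗
Consistent faults: {n0 stuck-at-1, n0 inverted output, n1 stuck-at-1, n1 inverted output, n3 stuck-at-1, n3 inverted output, n4 stuck-at-0, n4 inverted output} — 8 in all.

8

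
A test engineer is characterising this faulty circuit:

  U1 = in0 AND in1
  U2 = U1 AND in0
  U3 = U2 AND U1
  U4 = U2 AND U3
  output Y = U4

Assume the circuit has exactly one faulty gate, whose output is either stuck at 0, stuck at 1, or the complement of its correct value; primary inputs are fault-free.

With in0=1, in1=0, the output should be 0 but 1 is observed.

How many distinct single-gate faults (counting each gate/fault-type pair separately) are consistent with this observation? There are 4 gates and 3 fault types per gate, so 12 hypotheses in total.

4

Fault-free: U1=0, U2=0, U3=0, U4=0 → 0. Observed 1.
  U1 stuck-at-0: output 0 ✗
  U1 stuck-at-1: output 1 ✓
  U1 inverted output: output 1 ✓
  U2 stuck-at-0: output 0 ✗
  U2 stuck-at-1: output 0 ✗
  U2 inverted output: output 0 ✗
  U3 stuck-at-0: output 0 ✗
  U3 stuck-at-1: output 0 ✗
  U3 inverted output: output 0 ✗
  U4 stuck-at-0: output 0 ✗
  U4 stuck-at-1: output 1 ✓
  U4 inverted output: output 1 ✓
Consistent faults: {U1 stuck-at-1, U1 inverted output, U4 stuck-at-1, U4 inverted output} — 4 in all.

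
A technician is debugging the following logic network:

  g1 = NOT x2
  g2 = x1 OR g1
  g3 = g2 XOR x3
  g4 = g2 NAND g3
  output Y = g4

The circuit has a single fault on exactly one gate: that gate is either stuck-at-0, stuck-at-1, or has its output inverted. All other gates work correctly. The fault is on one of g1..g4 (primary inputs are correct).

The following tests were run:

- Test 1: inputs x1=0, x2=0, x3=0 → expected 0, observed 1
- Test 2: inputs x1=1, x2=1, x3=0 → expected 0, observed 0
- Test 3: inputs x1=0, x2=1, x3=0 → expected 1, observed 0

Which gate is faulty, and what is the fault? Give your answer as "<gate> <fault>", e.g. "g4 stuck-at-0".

Fault-free values for test 1 (x1=0, x2=0, x3=0): g1=1, g2=1, g3=1, g4=0, giving Y=0. Observed 1.
Test 1: faults giving observed 1 are {g1 stuck-at-0, g1 inverted output, g2 stuck-at-0, g2 inverted output, g3 stuck-at-0, g3 inverted output, g4 stuck-at-1, g4 inverted output}.
Test 2 (x1=1, x2=1, x3=0): fault-free g1=0, g2=1, g3=1, g4=0 → 0; observed 0. Eliminates g2 stuck-at-0, g2 inverted output, g3 stuck-at-0, g3 inverted output, g4 stuck-at-1, g4 inverted output.
Test 3 (x1=0, x2=1, x3=0): fault-free g1=0, g2=0, g3=0, g4=1 → 1; observed 0. Eliminates g1 stuck-at-0.
Only g1 inverted output is consistent with every test.

g1 inverted output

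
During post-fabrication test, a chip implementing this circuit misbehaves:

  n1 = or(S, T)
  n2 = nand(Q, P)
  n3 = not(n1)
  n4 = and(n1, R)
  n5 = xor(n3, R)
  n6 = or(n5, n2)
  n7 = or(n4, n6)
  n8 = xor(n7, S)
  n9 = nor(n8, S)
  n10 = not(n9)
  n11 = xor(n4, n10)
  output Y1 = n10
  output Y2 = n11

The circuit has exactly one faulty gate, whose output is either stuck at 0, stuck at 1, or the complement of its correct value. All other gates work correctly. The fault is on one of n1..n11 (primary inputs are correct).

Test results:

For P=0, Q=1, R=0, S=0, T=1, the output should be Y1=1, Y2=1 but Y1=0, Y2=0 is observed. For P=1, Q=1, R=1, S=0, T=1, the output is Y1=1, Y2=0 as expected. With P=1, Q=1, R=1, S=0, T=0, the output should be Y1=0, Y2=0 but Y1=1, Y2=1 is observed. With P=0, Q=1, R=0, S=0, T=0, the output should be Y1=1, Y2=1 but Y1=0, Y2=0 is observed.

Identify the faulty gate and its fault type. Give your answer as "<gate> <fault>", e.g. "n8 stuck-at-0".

Fault-free values for test 1 (P=0, Q=1, R=0, S=0, T=1): n1=1, n2=1, n3=0, n4=0, n5=0, n6=1, n7=1, n8=1, n9=0, n10=1, n11=1, giving Y1=1, Y2=1. Observed Y1=0, Y2=0.
Test 1: faults giving observed Y1=0, Y2=0 are {n2 stuck-at-0, n2 inverted output, n6 stuck-at-0, n6 inverted output, n7 stuck-at-0, n7 inverted output, n8 stuck-at-0, n8 inverted output, n9 stuck-at-1, n9 inverted output, n10 stuck-at-0, n10 inverted output}.
Test 2 (P=1, Q=1, R=1, S=0, T=1): fault-free n1=1, n2=0, n3=0, n4=1, n5=1, n6=1, n7=1, n8=1, n9=0, n10=1, n11=0 → Y1=1, Y2=0; observed Y1=1, Y2=0. Eliminates n7 stuck-at-0, n7 inverted output, n8 stuck-at-0, n8 inverted output, n9 stuck-at-1, n9 inverted output, n10 stuck-at-0, n10 inverted output.
Test 3 (P=1, Q=1, R=1, S=0, T=0): fault-free n1=0, n2=0, n3=1, n4=0, n5=0, n6=0, n7=0, n8=0, n9=1, n10=0, n11=0 → Y1=0, Y2=0; observed Y1=1, Y2=1. Eliminates n2 stuck-at-0, n6 stuck-at-0.
Test 4 (P=0, Q=1, R=0, S=0, T=0): fault-free n1=0, n2=1, n3=1, n4=0, n5=1, n6=1, n7=1, n8=1, n9=0, n10=1, n11=1 → Y1=1, Y2=1; observed Y1=0, Y2=0. Eliminates n2 inverted output.
Only n6 inverted output is consistent with every test.

n6 inverted output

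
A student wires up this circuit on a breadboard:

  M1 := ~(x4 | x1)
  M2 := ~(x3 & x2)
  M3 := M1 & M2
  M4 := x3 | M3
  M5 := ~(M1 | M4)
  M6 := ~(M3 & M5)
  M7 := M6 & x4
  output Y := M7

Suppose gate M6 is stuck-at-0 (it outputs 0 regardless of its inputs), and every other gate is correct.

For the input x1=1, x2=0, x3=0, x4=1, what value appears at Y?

0

Propagate with M6 forced: M1=0, M2=1, M3=0, M4=0, M5=1, M6=0 [stuck-at-0], M7=0.
So Y = 0. (Without the fault it would be 1.)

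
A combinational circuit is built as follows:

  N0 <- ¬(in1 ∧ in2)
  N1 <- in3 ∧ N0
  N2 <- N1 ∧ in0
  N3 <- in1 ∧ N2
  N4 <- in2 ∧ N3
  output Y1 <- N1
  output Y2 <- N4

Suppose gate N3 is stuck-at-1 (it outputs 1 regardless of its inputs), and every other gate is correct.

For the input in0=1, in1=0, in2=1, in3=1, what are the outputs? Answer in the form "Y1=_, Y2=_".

Y1=1, Y2=1

Propagate with N3 forced: N0=1, N1=1, N2=1, N3=1 [stuck-at-1], N4=1.
So the outputs are Y1=1, Y2=1. (Without the fault they would be Y1=1, Y2=0.)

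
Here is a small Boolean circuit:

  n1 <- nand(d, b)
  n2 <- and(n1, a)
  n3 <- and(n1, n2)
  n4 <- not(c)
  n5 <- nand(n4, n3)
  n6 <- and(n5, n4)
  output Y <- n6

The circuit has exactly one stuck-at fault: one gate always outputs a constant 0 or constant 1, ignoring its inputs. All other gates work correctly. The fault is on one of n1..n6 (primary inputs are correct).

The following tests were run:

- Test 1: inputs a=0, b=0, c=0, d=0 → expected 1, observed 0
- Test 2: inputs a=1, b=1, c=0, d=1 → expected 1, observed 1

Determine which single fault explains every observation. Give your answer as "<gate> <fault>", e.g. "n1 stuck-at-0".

n2 stuck-at-1

Fault-free values for test 1 (a=0, b=0, c=0, d=0): n1=1, n2=0, n3=0, n4=1, n5=1, n6=1, giving Y=1. Observed 0.
Test 1: faults giving observed 0 are {n2 stuck-at-1, n3 stuck-at-1, n4 stuck-at-0, n5 stuck-at-0, n6 stuck-at-0}.
Test 2 (a=1, b=1, c=0, d=1): fault-free n1=0, n2=0, n3=0, n4=1, n5=1, n6=1 → 1; observed 1. Eliminates n3 stuck-at-1, n4 stuck-at-0, n5 stuck-at-0, n6 stuck-at-0.
Only n2 stuck-at-1 is consistent with every test.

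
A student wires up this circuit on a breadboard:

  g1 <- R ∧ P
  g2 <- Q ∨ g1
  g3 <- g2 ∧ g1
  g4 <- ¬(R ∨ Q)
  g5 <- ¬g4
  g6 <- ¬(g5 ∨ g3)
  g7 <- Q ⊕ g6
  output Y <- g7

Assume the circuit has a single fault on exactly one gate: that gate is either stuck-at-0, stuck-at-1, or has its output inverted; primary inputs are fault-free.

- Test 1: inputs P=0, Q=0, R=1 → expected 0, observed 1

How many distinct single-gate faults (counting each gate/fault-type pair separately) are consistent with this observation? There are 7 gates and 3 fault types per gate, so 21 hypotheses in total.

8

Fault-free: g1=0, g2=0, g3=0, g4=0, g5=1, g6=0, g7=0 → 0. Observed 1.
  g1: none of the 3 fault types match ✗
  g2: none of the 3 fault types match ✗
  g3: none of the 3 fault types match ✗
  g4: stuck-at-1, inverted output ✓; others ✗
  g5: stuck-at-0, inverted output ✓; others ✗
  g6: stuck-at-1, inverted output ✓; others ✗
  g7: stuck-at-1, inverted output ✓; others ✗
Consistent faults: {g4 stuck-at-1, g4 inverted output, g5 stuck-at-0, g5 inverted output, g6 stuck-at-1, g6 inverted output, g7 stuck-at-1, g7 inverted output} — 8 in all.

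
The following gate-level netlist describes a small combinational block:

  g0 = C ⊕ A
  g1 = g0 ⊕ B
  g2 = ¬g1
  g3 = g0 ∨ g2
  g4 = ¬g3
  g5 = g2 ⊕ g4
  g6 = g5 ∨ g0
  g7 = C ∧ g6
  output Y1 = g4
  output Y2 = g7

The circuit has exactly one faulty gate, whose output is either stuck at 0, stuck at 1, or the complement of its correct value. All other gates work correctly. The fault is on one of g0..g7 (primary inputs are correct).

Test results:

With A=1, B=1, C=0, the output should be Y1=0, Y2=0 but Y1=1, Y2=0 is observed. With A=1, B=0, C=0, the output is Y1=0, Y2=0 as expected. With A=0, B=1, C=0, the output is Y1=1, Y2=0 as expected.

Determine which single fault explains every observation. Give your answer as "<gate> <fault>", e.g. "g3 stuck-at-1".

g0 stuck-at-0

Fault-free values for test 1 (A=1, B=1, C=0): g0=1, g1=0, g2=1, g3=1, g4=0, g5=1, g6=1, g7=0, giving Y1=0, Y2=0. Observed Y1=1, Y2=0.
Test 1: faults giving observed Y1=1, Y2=0 are {g0 stuck-at-0, g0 inverted output, g3 stuck-at-0, g3 inverted output, g4 stuck-at-1, g4 inverted output}.
Test 2 (A=1, B=0, C=0): fault-free g0=1, g1=1, g2=0, g3=1, g4=0, g5=0, g6=1, g7=0 → Y1=0, Y2=0; observed Y1=0, Y2=0. Eliminates g3 stuck-at-0, g3 inverted output, g4 stuck-at-1, g4 inverted output.
Test 3 (A=0, B=1, C=0): fault-free g0=0, g1=1, g2=0, g3=0, g4=1, g5=1, g6=1, g7=0 → Y1=1, Y2=0; observed Y1=1, Y2=0. Eliminates g0 inverted output.
Only g0 stuck-at-0 is consistent with every test.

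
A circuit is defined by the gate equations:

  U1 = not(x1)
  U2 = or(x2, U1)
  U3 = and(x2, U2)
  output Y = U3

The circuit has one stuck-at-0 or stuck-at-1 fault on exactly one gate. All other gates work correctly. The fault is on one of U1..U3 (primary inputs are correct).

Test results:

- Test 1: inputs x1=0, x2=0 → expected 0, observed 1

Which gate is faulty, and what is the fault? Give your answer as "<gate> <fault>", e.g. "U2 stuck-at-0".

U3 stuck-at-1

Fault-free values for test 1 (x1=0, x2=0): U1=1, U2=1, U3=0, giving Y=0. Observed 1.
Test 1: faults giving observed 1 are {U3 stuck-at-1}.
Only U3 stuck-at-1 is consistent with every test.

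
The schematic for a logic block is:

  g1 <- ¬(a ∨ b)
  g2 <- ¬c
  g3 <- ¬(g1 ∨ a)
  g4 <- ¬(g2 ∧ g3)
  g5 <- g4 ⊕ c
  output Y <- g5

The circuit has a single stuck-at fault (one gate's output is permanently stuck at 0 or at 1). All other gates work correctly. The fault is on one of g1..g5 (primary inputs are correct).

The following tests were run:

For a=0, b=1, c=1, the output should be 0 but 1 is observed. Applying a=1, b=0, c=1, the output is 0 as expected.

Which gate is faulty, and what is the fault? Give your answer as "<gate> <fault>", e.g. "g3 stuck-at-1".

g2 stuck-at-1

Fault-free values for test 1 (a=0, b=1, c=1): g1=0, g2=0, g3=1, g4=1, g5=0, giving Y=0. Observed 1.
Test 1: faults giving observed 1 are {g2 stuck-at-1, g4 stuck-at-0, g5 stuck-at-1}.
Test 2 (a=1, b=0, c=1): fault-free g1=0, g2=0, g3=0, g4=1, g5=0 → 0; observed 0. Eliminates g4 stuck-at-0, g5 stuck-at-1.
Only g2 stuck-at-1 is consistent with every test.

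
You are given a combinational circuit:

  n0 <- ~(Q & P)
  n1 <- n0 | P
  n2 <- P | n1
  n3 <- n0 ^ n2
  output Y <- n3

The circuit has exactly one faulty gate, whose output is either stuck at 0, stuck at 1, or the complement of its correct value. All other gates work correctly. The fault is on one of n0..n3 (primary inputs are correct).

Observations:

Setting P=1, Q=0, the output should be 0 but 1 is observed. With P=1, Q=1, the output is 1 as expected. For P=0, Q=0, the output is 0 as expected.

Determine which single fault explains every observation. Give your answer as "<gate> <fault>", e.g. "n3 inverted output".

n0 stuck-at-0

Fault-free values for test 1 (P=1, Q=0): n0=1, n1=1, n2=1, n3=0, giving Y=0. Observed 1.
Test 1: faults giving observed 1 are {n0 stuck-at-0, n0 inverted output, n2 stuck-at-0, n2 inverted output, n3 stuck-at-1, n3 inverted output}.
Test 2 (P=1, Q=1): fault-free n0=0, n1=1, n2=1, n3=1 → 1; observed 1. Eliminates n0 inverted output, n2 stuck-at-0, n2 inverted output, n3 inverted output.
Test 3 (P=0, Q=0): fault-free n0=1, n1=1, n2=1, n3=0 → 0; observed 0. Eliminates n3 stuck-at-1.
Only n0 stuck-at-0 is consistent with every test.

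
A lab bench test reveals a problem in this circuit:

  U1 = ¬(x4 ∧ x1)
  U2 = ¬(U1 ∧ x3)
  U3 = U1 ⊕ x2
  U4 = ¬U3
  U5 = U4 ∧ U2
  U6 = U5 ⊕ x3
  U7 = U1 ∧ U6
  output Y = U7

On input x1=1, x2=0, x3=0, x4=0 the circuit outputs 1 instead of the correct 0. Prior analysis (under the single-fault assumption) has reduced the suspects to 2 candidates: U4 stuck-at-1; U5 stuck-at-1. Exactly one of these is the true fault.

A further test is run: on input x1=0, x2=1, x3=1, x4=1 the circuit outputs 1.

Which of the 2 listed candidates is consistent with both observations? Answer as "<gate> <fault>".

U4 stuck-at-1

Evaluate each candidate on input x1=0, x2=1, x3=1, x4=1:
  U4 stuck-at-1: U1=1, U2=0, U3=0, U4=1 [stuck-at-1], U5=0, U6=1, U7=1 → 1 — matches
  U5 stuck-at-1: U1=1, U2=0, U3=0, U4=1, U5=1 [stuck-at-1], U6=0, U7=0 → 0 — eliminated
Only U4 stuck-at-1 reproduces the observed 1.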